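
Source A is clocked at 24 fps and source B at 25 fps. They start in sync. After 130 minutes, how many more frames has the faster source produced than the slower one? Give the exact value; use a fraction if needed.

7800 frames

130 min = 7800 s.
A emits 24 × 7800 = 187200 frames; B emits 25 × 7800 = 195000.
Difference = 7800 frames; B is ahead of A.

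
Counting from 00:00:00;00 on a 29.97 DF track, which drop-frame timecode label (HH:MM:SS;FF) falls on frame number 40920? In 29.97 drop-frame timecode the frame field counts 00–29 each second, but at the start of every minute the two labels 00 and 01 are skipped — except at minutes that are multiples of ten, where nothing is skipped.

00:22:45;10

Each 10-minute DF block holds 10 × 60 × 30 − 9 × 2 = 17982 frames. 40920 ÷ 17982 → 2 full blocks, remainder 4956.
Within the partial block the first minute is 1800 frames and each further minute 1798, so 2 further minute boundaries passed. Total skipped labels = 18 × 2 + 2 × 2 = 40.
Non-drop label index = 40920 + 40 = 40960; at 30 labels/s that is 00:22:45:10, i.e. DF 00:22:45;10.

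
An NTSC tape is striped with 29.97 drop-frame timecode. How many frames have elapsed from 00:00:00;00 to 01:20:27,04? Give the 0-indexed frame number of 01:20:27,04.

144670

As if non-drop at 30 labels/s: (1 × 3600 + 20 × 60 + 27) × 30 + 4 = 144814.
Minute boundaries passed: 80; those not divisible by 10: 80 − 8 = 72; dropped labels = 2 × 72 = 144.
Actual frame index = 144814 − 144 = 144670.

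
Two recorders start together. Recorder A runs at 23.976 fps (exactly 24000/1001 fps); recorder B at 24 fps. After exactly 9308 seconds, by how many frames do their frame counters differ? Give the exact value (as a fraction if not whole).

17184/77 frames

A emits 24000/1001 × 9308 = 17184000/77 frames; B emits 24 × 9308 = 223392.
Difference = 17184/77 frames (≈ 223.1688); B is ahead of A.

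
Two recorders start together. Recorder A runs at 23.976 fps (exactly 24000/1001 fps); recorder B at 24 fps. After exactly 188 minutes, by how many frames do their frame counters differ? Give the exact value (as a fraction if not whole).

270720/1001 frames

188 min = 11280 s.
A emits 24000/1001 × 11280 = 270720000/1001 frames; B emits 24 × 11280 = 270720.
Difference = 270720/1001 frames (≈ 270.4496); B is ahead of A.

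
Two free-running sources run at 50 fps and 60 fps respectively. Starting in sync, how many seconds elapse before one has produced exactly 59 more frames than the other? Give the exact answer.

The gap grows by |60 − 50| = 10 frames per second.
Time for a 59-frame gap: 59 ÷ (10) = 5.9 s.

5.9 seconds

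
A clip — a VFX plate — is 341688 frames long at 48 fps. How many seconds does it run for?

Running time = 341688 / (48) = 7118.5 s.

7118.5 seconds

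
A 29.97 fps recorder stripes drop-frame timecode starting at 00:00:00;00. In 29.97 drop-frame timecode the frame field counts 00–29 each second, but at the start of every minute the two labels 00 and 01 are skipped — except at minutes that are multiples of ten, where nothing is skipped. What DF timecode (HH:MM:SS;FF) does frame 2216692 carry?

Each 10-minute DF block holds 10 × 60 × 30 − 9 × 2 = 17982 frames. 2216692 ÷ 17982 → 123 full blocks, remainder 4906.
Within the partial block the first minute is 1800 frames and each further minute 1798, so 2 further minute boundaries passed. Total skipped labels = 18 × 123 + 2 × 2 = 2218.
Non-drop label index = 2216692 + 2218 = 2218910; at 30 labels/s that is 20:32:43:20, i.e. DF 20:32:43;20.

20:32:43;20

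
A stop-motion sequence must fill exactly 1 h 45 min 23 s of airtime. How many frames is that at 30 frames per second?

189690 frames

1 h 45 min 23 s = 6323 s.
Frames = 6323 × 30 = 189690.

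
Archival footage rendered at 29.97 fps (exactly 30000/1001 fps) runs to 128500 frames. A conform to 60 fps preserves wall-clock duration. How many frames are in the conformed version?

257257 frames

Target frames = source frames × (target rate / source rate) = 128500 × (60)/(30000/1001) = 128500 × 1001/500 = 257257.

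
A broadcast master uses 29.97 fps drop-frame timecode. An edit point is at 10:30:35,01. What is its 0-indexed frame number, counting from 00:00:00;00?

As if non-drop at 30 labels/s: (10 × 3600 + 30 × 60 + 35) × 30 + 1 = 1135051.
Minute boundaries passed: 630; those not divisible by 10: 630 − 63 = 567; dropped labels = 2 × 567 = 1134.
Actual frame index = 1135051 − 1134 = 1133917.

1133917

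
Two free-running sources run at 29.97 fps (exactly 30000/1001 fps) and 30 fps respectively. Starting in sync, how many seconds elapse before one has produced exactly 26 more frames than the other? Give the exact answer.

The gap grows by |30 − 30000/1001| = 30/1001 frames per second.
Time for a 26-frame gap: 26 ÷ (30/1001) = 13013/15 s.

13013/15 seconds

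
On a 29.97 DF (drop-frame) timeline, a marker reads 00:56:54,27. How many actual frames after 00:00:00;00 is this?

102345

Complete 10-minute blocks: 5, each 17982 frames → 89910.
Remaining 6 whole minutes in the current block: 1800 + 5 × 1798 = 10790 frames.
Within the current minute: 54 × 30 + 27 − 2 = 1645 (labels ;00/;01 skipped at this minute). Total = 89910 + 10790 + 1645 = 102345.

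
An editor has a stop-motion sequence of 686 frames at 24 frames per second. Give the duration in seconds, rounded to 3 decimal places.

Running time = 686 × 1/24 = 343/12 s ≈ 28.583 s.

28.583 seconds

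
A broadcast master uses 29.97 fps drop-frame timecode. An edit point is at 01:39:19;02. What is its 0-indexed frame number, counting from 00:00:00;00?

Complete 10-minute blocks: 9, each 17982 frames → 161838.
Remaining 9 whole minutes in the current block: 1800 + 8 × 1798 = 16184 frames.
Within the current minute: 19 × 30 + 2 − 2 = 570 (labels ;00/;01 skipped at this minute). Total = 161838 + 16184 + 570 = 178592.

178592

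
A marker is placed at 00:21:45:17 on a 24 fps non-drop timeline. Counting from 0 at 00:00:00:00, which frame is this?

frame 31337

Total seconds to the label: (0 × 3600 + 21 × 60 + 45) = 1305.
Frame index = 1305 × 24 + 17 = 31337.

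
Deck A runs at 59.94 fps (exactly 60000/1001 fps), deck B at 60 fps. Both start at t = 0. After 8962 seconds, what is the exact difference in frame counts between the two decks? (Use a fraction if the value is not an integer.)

A emits 60000/1001 × 8962 = 537720000/1001 frames; B emits 60 × 8962 = 537720.
Difference = 537720/1001 frames (≈ 537.1828); B is ahead of A.

537720/1001 frames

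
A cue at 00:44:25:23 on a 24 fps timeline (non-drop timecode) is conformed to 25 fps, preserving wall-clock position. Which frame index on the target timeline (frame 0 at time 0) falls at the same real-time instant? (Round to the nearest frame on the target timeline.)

Source frame index: (0×3600 + 44×60 + 25) × 24 + 23 = 63983.
Real time: 63983 / (24) = 63983/24 s.
Target frame: (63983/24) × (25) = 1599575/24 ≈ 66648.958 → 66649.

frame 66649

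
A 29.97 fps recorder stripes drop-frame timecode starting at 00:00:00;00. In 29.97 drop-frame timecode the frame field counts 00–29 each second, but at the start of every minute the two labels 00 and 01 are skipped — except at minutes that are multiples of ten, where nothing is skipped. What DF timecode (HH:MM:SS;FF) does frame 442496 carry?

Each 10-minute DF block holds 10 × 60 × 30 − 9 × 2 = 17982 frames. 442496 ÷ 17982 → 24 full blocks, remainder 10928.
Within the partial block the first minute is 1800 frames and each further minute 1798, so 6 further minute boundaries passed. Total skipped labels = 18 × 24 + 2 × 6 = 444.
Non-drop label index = 442496 + 444 = 442940; at 30 labels/s that is 04:06:04:20, i.e. DF 04:06:04;20.

04:06:04;20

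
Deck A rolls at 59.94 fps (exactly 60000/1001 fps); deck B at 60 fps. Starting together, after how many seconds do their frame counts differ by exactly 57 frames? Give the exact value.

The gap grows by |60 − 60000/1001| = 60/1001 frames per second.
Time for a 57-frame gap: 57 ÷ (60/1001) = 950.95 s.

950.95 seconds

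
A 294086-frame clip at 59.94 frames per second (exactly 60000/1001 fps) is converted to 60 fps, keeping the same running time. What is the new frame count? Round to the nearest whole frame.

Frames at target rate = 294086 × (60) / (60000/1001) = 147190043/500 ≈ 294380.086.
Nearest whole frame: 294380.

294380 frames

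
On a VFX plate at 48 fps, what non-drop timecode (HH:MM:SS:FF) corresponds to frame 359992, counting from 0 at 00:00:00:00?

02:04:59:40

359992 ÷ 48 = 7499 full seconds, remainder 40 frames.
7499 s = 2 h 4 min 59 s.
Timecode: 02:04:59:40.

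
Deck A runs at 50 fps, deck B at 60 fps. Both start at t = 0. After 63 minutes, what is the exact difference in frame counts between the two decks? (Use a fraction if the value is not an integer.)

63 min = 3780 s.
A emits 50 × 3780 = 189000 frames; B emits 60 × 3780 = 226800.
Difference = 37800 frames; B is ahead of A.

37800 frames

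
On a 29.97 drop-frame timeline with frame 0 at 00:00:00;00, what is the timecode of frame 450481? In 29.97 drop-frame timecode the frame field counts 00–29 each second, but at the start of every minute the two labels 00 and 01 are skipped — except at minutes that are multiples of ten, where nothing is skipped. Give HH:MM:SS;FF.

04:10:31;01

Ten DF minutes hold 17982 frames, so frame 450481 lies in block 25 (frames 449550–467531) with 931 frames into that block.
The block's first minute is 1800 frames and the rest 1798 each; 931 frames reaches minute 0, so 25 × 18 + 0 × 2 = 450 labels have been skipped so far.
Adding those back, label number 450481 + 450 = 450931 at 30 labels/s is 15031 s + 1 f = 4 h 10 min 31 s frame 1, i.e. 04:10:31;01.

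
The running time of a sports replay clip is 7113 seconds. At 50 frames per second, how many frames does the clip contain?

Frames = 7113 × 50 = 355650.

355650 frames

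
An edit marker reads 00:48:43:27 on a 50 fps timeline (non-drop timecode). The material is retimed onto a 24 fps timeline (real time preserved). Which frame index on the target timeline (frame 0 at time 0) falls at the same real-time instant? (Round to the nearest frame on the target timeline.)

Source frame index: (0×3600 + 48×60 + 43) × 50 + 27 = 146177.
Real time: 146177 / (50) = 146177/50 s.
Target frame: (146177/50) × (24) = 1754124/25 ≈ 70164.960 → 70165.

frame 70165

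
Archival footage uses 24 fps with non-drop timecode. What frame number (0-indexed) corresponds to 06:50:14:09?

frame 590745

Total seconds to the label: (6 × 3600 + 50 × 60 + 14) = 24614.
Frame index = 24614 × 24 + 9 = 590745.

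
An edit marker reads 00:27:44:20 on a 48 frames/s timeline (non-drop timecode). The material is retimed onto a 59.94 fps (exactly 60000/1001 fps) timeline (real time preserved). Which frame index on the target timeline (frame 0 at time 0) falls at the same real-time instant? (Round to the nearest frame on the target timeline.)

frame 99765

Source frame index: (0×3600 + 27×60 + 44) × 48 + 20 = 79892.
Real time: 79892 / (48) = 19973/12 s.
Target frame: (19973/12) × (60000/1001) = 99865000/1001 ≈ 99765.235 → 99765.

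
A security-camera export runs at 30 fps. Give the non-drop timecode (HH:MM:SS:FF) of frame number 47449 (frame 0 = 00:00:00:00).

00:26:21:19

47449 ÷ 30 = 1581 full seconds, remainder 19 frames.
1581 s = 0 h 26 min 21 s.
Timecode: 00:26:21:19.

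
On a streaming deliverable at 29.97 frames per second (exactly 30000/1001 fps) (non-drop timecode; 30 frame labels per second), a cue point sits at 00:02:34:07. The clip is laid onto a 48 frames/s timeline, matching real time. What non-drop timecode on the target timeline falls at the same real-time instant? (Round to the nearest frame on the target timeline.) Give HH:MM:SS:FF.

00:02:34:19

Source frame index: (0×3600 + 2×60 + 34) × 30 + 7 = 4627.
Real time: 4627 / (30000/1001) = 4631627/30000 s.
Target frame: (4631627/30000) × (48) = 4631627/625 ≈ 7410.603 → 7411.
At 48 labels/s: frame 7411 → 00:02:34:19.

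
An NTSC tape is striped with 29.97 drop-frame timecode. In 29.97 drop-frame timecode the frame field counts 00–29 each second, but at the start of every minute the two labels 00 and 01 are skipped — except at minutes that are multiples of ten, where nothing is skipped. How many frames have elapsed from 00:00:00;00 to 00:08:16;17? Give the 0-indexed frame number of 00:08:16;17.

As if non-drop at 30 labels/s: (0 × 3600 + 8 × 60 + 16) × 30 + 17 = 14897.
Minute boundaries passed: 8; those not divisible by 10: 8 − 0 = 8; dropped labels = 2 × 8 = 16.
Actual frame index = 14897 − 16 = 14881.

14881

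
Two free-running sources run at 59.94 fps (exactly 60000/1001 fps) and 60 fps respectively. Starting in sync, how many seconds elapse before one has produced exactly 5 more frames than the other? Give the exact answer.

The gap grows by |60 − 60000/1001| = 60/1001 frames per second.
Time for a 5-frame gap: 5 ÷ (60/1001) = 1001/12 s.

1001/12 seconds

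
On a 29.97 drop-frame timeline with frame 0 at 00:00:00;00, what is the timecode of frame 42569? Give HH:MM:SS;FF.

00:23:40;11

Each 10-minute DF block holds 10 × 60 × 30 − 9 × 2 = 17982 frames. 42569 ÷ 17982 → 2 full blocks, remainder 6605.
Within the partial block the first minute is 1800 frames and each further minute 1798, so 3 further minute boundaries passed. Total skipped labels = 18 × 2 + 2 × 3 = 42.
Non-drop label index = 42569 + 42 = 42611; at 30 labels/s that is 00:23:40:11, i.e. DF 00:23:40;11.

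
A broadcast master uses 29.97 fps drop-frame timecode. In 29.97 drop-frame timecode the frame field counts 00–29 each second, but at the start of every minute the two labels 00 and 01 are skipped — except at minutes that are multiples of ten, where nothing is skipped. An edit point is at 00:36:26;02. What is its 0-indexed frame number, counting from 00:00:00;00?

65516

As if non-drop at 30 labels/s: (0 × 3600 + 36 × 60 + 26) × 30 + 2 = 65582.
Minute boundaries passed: 36; those not divisible by 10: 36 − 3 = 33; dropped labels = 2 × 33 = 66.
Actual frame index = 65582 − 66 = 65516.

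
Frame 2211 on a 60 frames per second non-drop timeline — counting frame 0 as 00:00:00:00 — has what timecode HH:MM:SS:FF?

00:00:36:51

2211 ÷ 60 = 36 full seconds, remainder 51 frames.
36 s = 0 h 0 min 36 s.
Timecode: 00:00:36:51.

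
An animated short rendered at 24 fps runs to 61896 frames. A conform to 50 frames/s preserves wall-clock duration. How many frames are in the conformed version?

128950 frames

Target frames = source frames × (target rate / source rate) = 61896 × (50)/(24) = 61896 × 25/12 = 128950.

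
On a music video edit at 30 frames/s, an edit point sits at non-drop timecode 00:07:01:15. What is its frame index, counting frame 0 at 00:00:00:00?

frame 12645

Total seconds to the label: (0 × 3600 + 7 × 60 + 1) = 421.
Frame index = 421 × 30 + 15 = 12645.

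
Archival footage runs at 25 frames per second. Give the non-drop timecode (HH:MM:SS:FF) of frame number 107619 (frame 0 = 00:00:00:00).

107619 ÷ 25 = 4304 full seconds, remainder 19 frames.
4304 s = 1 h 11 min 44 s.
Timecode: 01:11:44:19.

01:11:44:19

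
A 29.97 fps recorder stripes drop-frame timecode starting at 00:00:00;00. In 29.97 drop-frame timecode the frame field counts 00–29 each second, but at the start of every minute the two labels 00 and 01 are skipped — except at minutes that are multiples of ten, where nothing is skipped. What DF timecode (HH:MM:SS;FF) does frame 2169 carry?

00:01:12;11

Ten DF minutes hold 17982 frames, so frame 2169 lies in block 0 (frames 0–17981) with 2169 frames into that block.
The block's first minute is 1800 frames and the rest 1798 each; 2169 frames reaches minute 1, so 0 × 18 + 1 × 2 = 2 labels have been skipped so far.
Adding those back, label number 2169 + 2 = 2171 at 30 labels/s is 72 s + 11 f = 0 h 1 min 12 s frame 11, i.e. 00:01:12;11.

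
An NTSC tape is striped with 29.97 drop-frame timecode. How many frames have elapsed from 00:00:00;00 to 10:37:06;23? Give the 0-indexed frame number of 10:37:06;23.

As if non-drop at 30 labels/s: (10 × 3600 + 37 × 60 + 6) × 30 + 23 = 1146803.
Minute boundaries passed: 637; those not divisible by 10: 637 − 63 = 574; dropped labels = 2 × 574 = 1148.
Actual frame index = 1146803 − 1148 = 1145655.

1145655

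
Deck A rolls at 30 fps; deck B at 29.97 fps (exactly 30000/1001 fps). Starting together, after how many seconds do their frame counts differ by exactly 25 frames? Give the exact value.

5005/6 seconds

The gap grows by |30000/1001 − 30| = 30/1001 frames per second.
Time for a 25-frame gap: 25 ÷ (30/1001) = 5005/6 s.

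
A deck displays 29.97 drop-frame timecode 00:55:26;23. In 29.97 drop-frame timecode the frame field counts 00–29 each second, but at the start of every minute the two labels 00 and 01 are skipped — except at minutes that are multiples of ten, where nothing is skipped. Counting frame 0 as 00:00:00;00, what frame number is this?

Complete 10-minute blocks: 5, each 17982 frames → 89910.
Remaining 5 whole minutes in the current block: 1800 + 4 × 1798 = 8992 frames.
Within the current minute: 26 × 30 + 23 − 2 = 801 (labels ;00/;01 skipped at this minute). Total = 89910 + 8992 + 801 = 99703.

99703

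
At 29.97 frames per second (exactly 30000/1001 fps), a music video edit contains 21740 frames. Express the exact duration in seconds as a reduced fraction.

1088087/1500 seconds

Running time = 21740 ÷ (30000/1001) = 21740 × 1001/30000 = 1088087/1500 s.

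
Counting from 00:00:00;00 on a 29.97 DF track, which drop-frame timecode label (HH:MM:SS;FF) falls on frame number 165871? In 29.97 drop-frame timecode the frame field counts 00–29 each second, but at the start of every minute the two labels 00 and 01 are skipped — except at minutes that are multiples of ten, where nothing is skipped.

01:32:14;17

Ten DF minutes hold 17982 frames, so frame 165871 lies in block 9 (frames 161838–179819) with 4033 frames into that block.
The block's first minute is 1800 frames and the rest 1798 each; 4033 frames reaches minute 2, so 9 × 18 + 2 × 2 = 166 labels have been skipped so far.
Adding those back, label number 165871 + 166 = 166037 at 30 labels/s is 5534 s + 17 f = 1 h 32 min 14 s frame 17, i.e. 01:32:14;17.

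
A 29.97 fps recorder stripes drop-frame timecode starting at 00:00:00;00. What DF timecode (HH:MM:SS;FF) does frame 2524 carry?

00:01:24;06

Each 10-minute DF block holds 10 × 60 × 30 − 9 × 2 = 17982 frames. 2524 ÷ 17982 → 0 full blocks, remainder 2524.
Within the partial block the first minute is 1800 frames and each further minute 1798, so 1 further minute boundary passed. Total skipped labels = 18 × 0 + 2 × 1 = 2.
Non-drop label index = 2524 + 2 = 2526; at 30 labels/s that is 00:01:24:06, i.e. DF 00:01:24;06.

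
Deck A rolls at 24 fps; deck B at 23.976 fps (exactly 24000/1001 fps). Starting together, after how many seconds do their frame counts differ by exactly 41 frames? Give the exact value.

The gap grows by |24000/1001 − 24| = 24/1001 frames per second.
Time for a 41-frame gap: 41 ÷ (24/1001) = 41041/24 s.

41041/24 seconds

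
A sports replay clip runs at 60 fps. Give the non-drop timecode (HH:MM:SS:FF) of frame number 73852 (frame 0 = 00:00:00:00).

73852 ÷ 60 = 1230 full seconds, remainder 52 frames.
1230 s = 0 h 20 min 30 s.
Timecode: 00:20:30:52.

00:20:30:52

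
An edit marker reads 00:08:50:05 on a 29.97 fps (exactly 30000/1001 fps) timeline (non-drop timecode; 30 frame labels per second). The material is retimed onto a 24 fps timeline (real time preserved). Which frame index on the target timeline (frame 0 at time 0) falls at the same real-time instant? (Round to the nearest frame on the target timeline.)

frame 12737

Source frame index: (0×3600 + 8×60 + 50) × 30 + 5 = 15905.
Real time: 15905 / (30000/1001) = 3184181/6000 s.
Target frame: (3184181/6000) × (24) = 3184181/250 ≈ 12736.724 → 12737.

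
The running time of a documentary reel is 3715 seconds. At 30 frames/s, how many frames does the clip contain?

Frames = 3715 × 30 = 111450.

111450 frames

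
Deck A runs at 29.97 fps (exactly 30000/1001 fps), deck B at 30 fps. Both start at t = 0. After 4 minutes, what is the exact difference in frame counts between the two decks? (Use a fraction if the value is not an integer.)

4 min = 240 s.
A emits 30000/1001 × 240 = 7200000/1001 frames; B emits 30 × 240 = 7200.
Difference = 7200/1001 frames (≈ 7.1928); B is ahead of A.

7200/1001 frames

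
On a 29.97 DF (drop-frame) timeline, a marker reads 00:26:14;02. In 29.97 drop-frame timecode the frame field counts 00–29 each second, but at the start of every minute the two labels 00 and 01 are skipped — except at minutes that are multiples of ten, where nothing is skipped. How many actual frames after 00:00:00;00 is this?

47174

Complete 10-minute blocks: 2, each 17982 frames → 35964.
Remaining 6 whole minutes in the current block: 1800 + 5 × 1798 = 10790 frames.
Within the current minute: 14 × 30 + 2 − 2 = 420 (labels ;00/;01 skipped at this minute). Total = 35964 + 10790 + 420 = 47174.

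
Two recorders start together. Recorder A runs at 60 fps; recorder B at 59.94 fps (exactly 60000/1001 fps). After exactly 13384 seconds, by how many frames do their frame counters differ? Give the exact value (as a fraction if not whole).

A emits 60 × 13384 = 803040 frames; B emits 60000/1001 × 13384 = 114720000/143.
Difference = 114720/143 frames (≈ 802.2378); B is behind A.

114720/143 frames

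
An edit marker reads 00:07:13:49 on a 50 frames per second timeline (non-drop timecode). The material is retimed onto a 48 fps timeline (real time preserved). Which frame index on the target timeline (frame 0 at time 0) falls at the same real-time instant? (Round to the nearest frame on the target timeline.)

Source frame index: (0×3600 + 7×60 + 13) × 50 + 49 = 21699.
Real time: 21699 / (50) = 21699/50 s.
Target frame: (21699/50) × (48) = 520776/25 ≈ 20831.040 → 20831.

frame 20831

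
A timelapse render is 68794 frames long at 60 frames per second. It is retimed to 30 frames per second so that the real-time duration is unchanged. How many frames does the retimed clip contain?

34397 frames

Target frames = source frames × (target rate / source rate) = 68794 × (30)/(60) = 68794 × 1/2 = 34397.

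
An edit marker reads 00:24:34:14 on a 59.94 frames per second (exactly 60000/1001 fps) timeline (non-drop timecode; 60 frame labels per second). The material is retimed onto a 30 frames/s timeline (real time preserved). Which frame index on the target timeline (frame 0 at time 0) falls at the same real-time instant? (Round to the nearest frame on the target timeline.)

Source frame index: (0×3600 + 24×60 + 34) × 60 + 14 = 88454.
Real time: 88454 / (60000/1001) = 44271227/30000 s.
Target frame: (44271227/30000) × (30) = 44271227/1000 ≈ 44271.227 → 44271.

frame 44271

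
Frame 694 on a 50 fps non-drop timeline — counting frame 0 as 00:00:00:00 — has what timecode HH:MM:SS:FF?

00:00:13:44

694 ÷ 50 = 13 full seconds, remainder 44 frames.
13 s = 0 h 0 min 13 s.
Timecode: 00:00:13:44.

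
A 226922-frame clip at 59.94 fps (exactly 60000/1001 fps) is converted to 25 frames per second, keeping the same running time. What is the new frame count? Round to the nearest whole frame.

94645 frames

Frames at target rate = 226922 × (25) / (60000/1001) = 113574461/1200 ≈ 94645.384.
Nearest whole frame: 94645.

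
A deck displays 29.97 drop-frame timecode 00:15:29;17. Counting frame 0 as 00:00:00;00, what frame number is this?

Complete 10-minute blocks: 1, each 17982 frames → 17982.
Remaining 5 whole minutes in the current block: 1800 + 4 × 1798 = 8992 frames.
Within the current minute: 29 × 30 + 17 − 2 = 885 (labels ;00/;01 skipped at this minute). Total = 17982 + 8992 + 885 = 27859.

27859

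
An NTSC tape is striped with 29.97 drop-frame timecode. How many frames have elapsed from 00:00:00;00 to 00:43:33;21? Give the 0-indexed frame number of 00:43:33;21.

As if non-drop at 30 labels/s: (0 × 3600 + 43 × 60 + 33) × 30 + 21 = 78411.
Minute boundaries passed: 43; those not divisible by 10: 43 − 4 = 39; dropped labels = 2 × 39 = 78.
Actual frame index = 78411 − 78 = 78333.

78333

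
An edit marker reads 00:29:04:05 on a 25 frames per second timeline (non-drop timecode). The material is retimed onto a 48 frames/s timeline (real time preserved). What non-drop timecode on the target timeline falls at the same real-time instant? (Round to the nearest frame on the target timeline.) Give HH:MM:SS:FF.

00:29:04:10

Source frame index: (0×3600 + 29×60 + 4) × 25 + 5 = 43605.
Real time: 43605 / (25) = 8721/5 s.
Target frame: (8721/5) × (48) = 418608/5 ≈ 83721.600 → 83722.
At 48 labels/s: frame 83722 → 00:29:04:10.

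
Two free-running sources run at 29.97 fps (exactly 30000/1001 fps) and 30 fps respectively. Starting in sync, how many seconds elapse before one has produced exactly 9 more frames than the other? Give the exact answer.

The gap grows by |30 − 30000/1001| = 30/1001 frames per second.
Time for a 9-frame gap: 9 ÷ (30/1001) = 300.3 s.

300.3 seconds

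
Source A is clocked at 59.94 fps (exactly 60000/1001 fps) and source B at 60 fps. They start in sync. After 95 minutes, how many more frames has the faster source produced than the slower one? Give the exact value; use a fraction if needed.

342000/1001 frames

95 min = 5700 s.
A emits 60000/1001 × 5700 = 342000000/1001 frames; B emits 60 × 5700 = 342000.
Difference = 342000/1001 frames (≈ 341.6583); B is ahead of A.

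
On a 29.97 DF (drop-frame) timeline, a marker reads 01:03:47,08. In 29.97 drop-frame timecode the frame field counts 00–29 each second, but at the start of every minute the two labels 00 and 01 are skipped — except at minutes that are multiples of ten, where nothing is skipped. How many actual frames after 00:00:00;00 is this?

As if non-drop at 30 labels/s: (1 × 3600 + 3 × 60 + 47) × 30 + 8 = 114818.
Minute boundaries passed: 63; those not divisible by 10: 63 − 6 = 57; dropped labels = 2 × 57 = 114.
Actual frame index = 114818 − 114 = 114704.

114704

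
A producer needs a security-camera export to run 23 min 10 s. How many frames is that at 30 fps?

41700 frames

23 min 10 s = 1390 s.
Frames = 1390 × 30 = 41700.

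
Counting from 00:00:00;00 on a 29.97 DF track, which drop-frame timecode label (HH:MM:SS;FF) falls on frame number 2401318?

Ten DF minutes hold 17982 frames, so frame 2401318 lies in block 133 (frames 2391606–2409587) with 9712 frames into that block.
The block's first minute is 1800 frames and the rest 1798 each; 9712 frames reaches minute 5, so 133 × 18 + 5 × 2 = 2404 labels have been skipped so far.
Adding those back, label number 2401318 + 2404 = 2403722 at 30 labels/s is 80124 s + 2 f = 22 h 15 min 24 s frame 2, i.e. 22:15:24;02.

22:15:24;02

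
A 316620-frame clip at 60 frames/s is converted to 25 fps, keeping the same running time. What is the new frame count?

Target frames = source frames × (target rate / source rate) = 316620 × (25)/(60) = 316620 × 5/12 = 131925.

131925 frames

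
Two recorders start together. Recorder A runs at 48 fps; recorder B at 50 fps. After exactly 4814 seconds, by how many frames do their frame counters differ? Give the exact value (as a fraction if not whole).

9628 frames

A emits 48 × 4814 = 231072 frames; B emits 50 × 4814 = 240700.
Difference = 9628 frames; B is ahead of A.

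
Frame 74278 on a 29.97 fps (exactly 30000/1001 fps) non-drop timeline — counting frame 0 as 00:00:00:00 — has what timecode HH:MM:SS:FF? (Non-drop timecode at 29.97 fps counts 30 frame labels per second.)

74278 ÷ 30 = 2475 full seconds, remainder 28 frames.
2475 s = 0 h 41 min 15 s.
Timecode: 00:41:15:28.

00:41:15:28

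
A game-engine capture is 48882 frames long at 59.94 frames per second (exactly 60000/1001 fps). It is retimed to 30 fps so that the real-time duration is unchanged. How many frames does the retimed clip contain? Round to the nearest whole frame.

Frames at target rate = 48882 × (30) / (60000/1001) = 24465441/1000 ≈ 24465.441.
Nearest whole frame: 24465.

24465 frames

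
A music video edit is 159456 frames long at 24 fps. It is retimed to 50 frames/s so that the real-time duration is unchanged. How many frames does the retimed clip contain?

Target frames = source frames × (target rate / source rate) = 159456 × (50)/(24) = 159456 × 25/12 = 332200.

332200 frames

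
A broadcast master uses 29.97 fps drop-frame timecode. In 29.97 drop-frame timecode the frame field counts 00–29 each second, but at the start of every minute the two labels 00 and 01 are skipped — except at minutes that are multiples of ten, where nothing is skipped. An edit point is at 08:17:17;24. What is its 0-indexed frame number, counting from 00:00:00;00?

Complete 10-minute blocks: 49, each 17982 frames → 881118.
Remaining 7 whole minutes in the current block: 1800 + 6 × 1798 = 12588 frames.
Within the current minute: 17 × 30 + 24 − 2 = 532 (labels ;00/;01 skipped at this minute). Total = 881118 + 12588 + 532 = 894238.

894238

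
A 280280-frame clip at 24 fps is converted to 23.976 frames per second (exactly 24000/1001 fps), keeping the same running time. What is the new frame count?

280000 frames

Target frames = source frames × (target rate / source rate) = 280280 × (24000/1001)/(24) = 280280 × 1000/1001 = 280000.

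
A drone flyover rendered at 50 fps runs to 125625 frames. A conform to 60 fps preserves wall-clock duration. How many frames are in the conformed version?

150750 frames

Frames at target rate = 125625 × (60) / (50) = 150750.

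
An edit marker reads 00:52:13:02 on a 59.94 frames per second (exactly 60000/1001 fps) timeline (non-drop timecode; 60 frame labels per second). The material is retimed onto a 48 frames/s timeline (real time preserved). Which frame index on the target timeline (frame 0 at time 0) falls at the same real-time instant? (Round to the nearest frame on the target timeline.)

Source frame index: (0×3600 + 52×60 + 13) × 60 + 2 = 187982.
Real time: 187982 / (60000/1001) = 94084991/30000 s.
Target frame: (94084991/30000) × (48) = 94084991/625 ≈ 150535.986 → 150536.

frame 150536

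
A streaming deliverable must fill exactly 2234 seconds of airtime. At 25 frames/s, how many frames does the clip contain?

55850 frames

Frames = 2234 × 25 = 55850.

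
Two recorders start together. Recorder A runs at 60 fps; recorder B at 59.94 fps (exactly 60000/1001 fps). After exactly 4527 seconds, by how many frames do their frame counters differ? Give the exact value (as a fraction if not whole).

271620/1001 frames

A emits 60 × 4527 = 271620 frames; B emits 60000/1001 × 4527 = 271620000/1001.
Difference = 271620/1001 frames (≈ 271.3487); B is behind A.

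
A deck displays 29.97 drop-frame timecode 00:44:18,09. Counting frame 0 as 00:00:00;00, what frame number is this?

As if non-drop at 30 labels/s: (0 × 3600 + 44 × 60 + 18) × 30 + 9 = 79749.
Minute boundaries passed: 44; those not divisible by 10: 44 − 4 = 40; dropped labels = 2 × 40 = 80.
Actual frame index = 79749 − 80 = 79669.

79669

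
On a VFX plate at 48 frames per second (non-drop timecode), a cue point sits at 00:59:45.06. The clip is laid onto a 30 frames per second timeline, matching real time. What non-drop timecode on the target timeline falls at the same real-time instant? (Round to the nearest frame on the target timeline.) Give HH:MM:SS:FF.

Source frame index: (0×3600 + 59×60 + 45) × 48 + 6 = 172086.
Real time: 172086 / (48) = 28681/8 s.
Target frame: (28681/8) × (30) = 430215/4 ≈ 107553.750 → 107554.
At 30 labels/s: frame 107554 → 00:59:45:04.

00:59:45:04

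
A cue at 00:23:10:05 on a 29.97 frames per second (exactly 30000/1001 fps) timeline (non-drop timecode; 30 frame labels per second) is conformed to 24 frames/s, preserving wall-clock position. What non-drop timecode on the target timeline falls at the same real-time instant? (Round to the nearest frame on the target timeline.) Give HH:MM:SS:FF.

Source frame index: (0×3600 + 23×60 + 10) × 30 + 5 = 41705.
Real time: 41705 / (30000/1001) = 8349341/6000 s.
Target frame: (8349341/6000) × (24) = 8349341/250 ≈ 33397.364 → 33397.
At 24 labels/s: frame 33397 → 00:23:11:13.

00:23:11:13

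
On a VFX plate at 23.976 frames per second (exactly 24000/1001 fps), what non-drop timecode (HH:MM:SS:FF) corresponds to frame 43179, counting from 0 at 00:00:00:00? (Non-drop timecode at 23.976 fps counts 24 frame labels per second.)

00:29:59:03

43179 ÷ 24 = 1799 full seconds, remainder 3 frames.
1799 s = 0 h 29 min 59 s.
Timecode: 00:29:59:03.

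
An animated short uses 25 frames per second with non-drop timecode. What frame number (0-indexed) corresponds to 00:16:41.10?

25035

Total seconds to the label: (0 × 3600 + 16 × 60 + 41) = 1001.
Frame index = 1001 × 25 + 10 = 25035.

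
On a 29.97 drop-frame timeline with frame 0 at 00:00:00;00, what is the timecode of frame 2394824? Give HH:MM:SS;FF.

22:11:47;10

Ten DF minutes hold 17982 frames, so frame 2394824 lies in block 133 (frames 2391606–2409587) with 3218 frames into that block.
The block's first minute is 1800 frames and the rest 1798 each; 3218 frames reaches minute 1, so 133 × 18 + 1 × 2 = 2396 labels have been skipped so far.
Adding those back, label number 2394824 + 2396 = 2397220 at 30 labels/s is 79907 s + 10 f = 22 h 11 min 47 s frame 10, i.e. 22:11:47;10.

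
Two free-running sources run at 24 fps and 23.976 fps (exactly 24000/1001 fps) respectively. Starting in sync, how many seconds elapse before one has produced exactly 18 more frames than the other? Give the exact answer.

750.75 seconds

The gap grows by |24000/1001 − 24| = 24/1001 frames per second.
Time for a 18-frame gap: 18 ÷ (24/1001) = 750.75 s.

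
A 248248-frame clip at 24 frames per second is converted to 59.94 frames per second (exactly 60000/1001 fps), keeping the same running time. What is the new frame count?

Target frames = source frames × (target rate / source rate) = 248248 × (60000/1001)/(24) = 248248 × 2500/1001 = 620000.

620000 frames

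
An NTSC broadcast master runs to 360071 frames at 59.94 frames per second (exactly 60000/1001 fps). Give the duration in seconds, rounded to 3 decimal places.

Running time = 360071 × 1001/60000 = 360431071/60000 s ≈ 6007.185 s.

6007.185 seconds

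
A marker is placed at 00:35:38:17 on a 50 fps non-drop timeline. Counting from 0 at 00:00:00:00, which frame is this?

Total seconds to the label: (0 × 3600 + 35 × 60 + 38) = 2138.
Frame index = 2138 × 50 + 17 = 106917.

frame 106917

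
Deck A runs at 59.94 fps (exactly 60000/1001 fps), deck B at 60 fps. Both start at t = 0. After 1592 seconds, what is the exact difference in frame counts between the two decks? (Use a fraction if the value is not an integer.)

A emits 60000/1001 × 1592 = 95520000/1001 frames; B emits 60 × 1592 = 95520.
Difference = 95520/1001 frames (≈ 95.4246); B is ahead of A.

95520/1001 frames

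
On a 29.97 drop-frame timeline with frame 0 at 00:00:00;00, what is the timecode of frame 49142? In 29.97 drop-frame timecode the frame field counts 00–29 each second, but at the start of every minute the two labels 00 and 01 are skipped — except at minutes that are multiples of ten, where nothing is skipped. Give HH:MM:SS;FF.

00:27:19;22

Ten DF minutes hold 17982 frames, so frame 49142 lies in block 2 (frames 35964–53945) with 13178 frames into that block.
The block's first minute is 1800 frames and the rest 1798 each; 13178 frames reaches minute 7, so 2 × 18 + 7 × 2 = 50 labels have been skipped so far.
Adding those back, label number 49142 + 50 = 49192 at 30 labels/s is 1639 s + 22 f = 0 h 27 min 19 s frame 22, i.e. 00:27:19;22.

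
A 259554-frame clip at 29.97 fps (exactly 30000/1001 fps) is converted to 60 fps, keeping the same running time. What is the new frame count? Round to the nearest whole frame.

519627 frames

Frames at target rate = 259554 × (60) / (30000/1001) = 129906777/250 ≈ 519627.108.
Nearest whole frame: 519627.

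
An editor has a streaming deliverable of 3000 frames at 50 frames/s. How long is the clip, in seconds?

60 seconds

Running time = 3000 / (50) = 60 s.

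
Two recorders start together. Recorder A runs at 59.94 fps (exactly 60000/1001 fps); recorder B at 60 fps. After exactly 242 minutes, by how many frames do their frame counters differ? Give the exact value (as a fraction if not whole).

79200/91 frames

242 min = 14520 s.
A emits 60000/1001 × 14520 = 79200000/91 frames; B emits 60 × 14520 = 871200.
Difference = 79200/91 frames (≈ 870.3297); B is ahead of A.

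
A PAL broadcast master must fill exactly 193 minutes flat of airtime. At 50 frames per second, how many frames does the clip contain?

579000 frames

193 min = 11580 s.
Frames = 11580 × 50 = 579000.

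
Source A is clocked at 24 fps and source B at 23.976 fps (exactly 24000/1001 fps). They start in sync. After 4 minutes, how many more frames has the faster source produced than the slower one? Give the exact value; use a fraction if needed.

4 min = 240 s.
A emits 24 × 240 = 5760 frames; B emits 24000/1001 × 240 = 5760000/1001.
Difference = 5760/1001 frames (≈ 5.7542); B is behind A.

5760/1001 frames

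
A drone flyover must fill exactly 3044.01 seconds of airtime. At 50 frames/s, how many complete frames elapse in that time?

152200 frames

Frames = 3044.01 × 50 = 304401/2 ≈ 152200.5000.
Complete frames: 152200.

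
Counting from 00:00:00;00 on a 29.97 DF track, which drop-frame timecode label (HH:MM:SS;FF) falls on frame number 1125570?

10:25:56;16

Ten DF minutes hold 17982 frames, so frame 1125570 lies in block 62 (frames 1114884–1132865) with 10686 frames into that block.
The block's first minute is 1800 frames and the rest 1798 each; 10686 frames reaches minute 5, so 62 × 18 + 5 × 2 = 1126 labels have been skipped so far.
Adding those back, label number 1125570 + 1126 = 1126696 at 30 labels/s is 37556 s + 16 f = 10 h 25 min 56 s frame 16, i.e. 10:25:56;16.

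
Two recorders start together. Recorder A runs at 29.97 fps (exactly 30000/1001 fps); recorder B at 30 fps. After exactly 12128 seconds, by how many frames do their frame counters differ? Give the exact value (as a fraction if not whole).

363840/1001 frames

A emits 30000/1001 × 12128 = 363840000/1001 frames; B emits 30 × 12128 = 363840.
Difference = 363840/1001 frames (≈ 363.4765); B is ahead of A.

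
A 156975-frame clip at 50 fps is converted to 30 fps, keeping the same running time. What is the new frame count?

94185 frames

Target frames = source frames × (target rate / source rate) = 156975 × (30)/(50) = 156975 × 3/5 = 94185.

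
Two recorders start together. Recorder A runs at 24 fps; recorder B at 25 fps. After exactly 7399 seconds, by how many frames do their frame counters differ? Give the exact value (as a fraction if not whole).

7399 frames

A emits 24 × 7399 = 177576 frames; B emits 25 × 7399 = 184975.
Difference = 7399 frames; B is ahead of A.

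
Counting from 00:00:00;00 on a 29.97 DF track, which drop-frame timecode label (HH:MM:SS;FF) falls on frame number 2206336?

Each 10-minute DF block holds 10 × 60 × 30 − 9 × 2 = 17982 frames. 2206336 ÷ 17982 → 122 full blocks, remainder 12532.
Within the partial block the first minute is 1800 frames and each further minute 1798, so 6 further minute boundaries passed. Total skipped labels = 18 × 122 + 2 × 6 = 2208.
Non-drop label index = 2206336 + 2208 = 2208544; at 30 labels/s that is 20:26:58:04, i.e. DF 20:26:58;04.

20:26:58;04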